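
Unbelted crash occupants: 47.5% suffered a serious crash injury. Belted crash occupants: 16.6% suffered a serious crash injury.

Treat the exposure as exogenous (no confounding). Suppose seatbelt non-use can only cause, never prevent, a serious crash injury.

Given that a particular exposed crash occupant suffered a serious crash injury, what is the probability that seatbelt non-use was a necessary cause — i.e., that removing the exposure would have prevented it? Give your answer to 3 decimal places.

p₁ = 0.475, p₀ = 0.166.
Under exogeneity and monotonicity, PN = (p₁ − p₀) / p₁.
PN = (0.475 − 0.166) / 0.475 = 0.309 / 0.475 ≈ 0.6505

PN ≈ 0.651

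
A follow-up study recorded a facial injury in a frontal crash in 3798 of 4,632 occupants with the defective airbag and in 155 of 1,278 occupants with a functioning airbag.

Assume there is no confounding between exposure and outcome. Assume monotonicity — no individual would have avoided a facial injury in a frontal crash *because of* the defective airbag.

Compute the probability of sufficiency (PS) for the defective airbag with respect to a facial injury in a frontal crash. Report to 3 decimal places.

PS ≈ 0.795

p₁ = P(outcome | exposed) = 3798/4632 = 0.81995
p₀ = P(outcome | unexposed) = 155/1278 = 0.12128
Under exogeneity and monotonicity, PS = (p₁ − p₀) / (1 − p₀).
PS = (0.81995 − 0.12128) / (1 − 0.12128) = 0.69866 / 0.87872 ≈ 0.7951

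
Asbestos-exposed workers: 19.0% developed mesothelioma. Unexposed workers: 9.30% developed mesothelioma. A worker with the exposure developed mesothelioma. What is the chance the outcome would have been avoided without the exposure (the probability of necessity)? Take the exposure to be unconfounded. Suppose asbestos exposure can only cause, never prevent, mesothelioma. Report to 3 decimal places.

p₁ = 0.19, p₀ = 0.093.
Under exogeneity and monotonicity, PN = (p₁ − p₀) / p₁.
PN = (0.19 − 0.093) / 0.19 = 0.097 / 0.19 ≈ 0.5105

PN ≈ 0.511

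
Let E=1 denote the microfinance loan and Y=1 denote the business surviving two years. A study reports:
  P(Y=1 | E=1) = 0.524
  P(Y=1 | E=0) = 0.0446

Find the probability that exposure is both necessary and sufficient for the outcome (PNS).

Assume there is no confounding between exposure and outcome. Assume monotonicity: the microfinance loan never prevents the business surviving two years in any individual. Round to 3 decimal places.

Let p₁ = 0.524, p₀ = 0.0446.
Under exogeneity and monotonicity, PNS = p₁ − p₀.
PNS = 0.524 − 0.0446 = 0.4794

PNS ≈ 0.479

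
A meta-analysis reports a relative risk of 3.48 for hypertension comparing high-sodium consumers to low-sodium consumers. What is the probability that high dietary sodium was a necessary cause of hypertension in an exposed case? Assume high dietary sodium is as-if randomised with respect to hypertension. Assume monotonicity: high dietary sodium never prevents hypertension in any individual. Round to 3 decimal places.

PN ≈ 0.713

Under exogeneity and monotonicity, PN = (RR − 1) / RR = 1 − 1/RR.
PN = (3.48 − 1) / 3.48 = 2.48 / 3.48 ≈ 0.7126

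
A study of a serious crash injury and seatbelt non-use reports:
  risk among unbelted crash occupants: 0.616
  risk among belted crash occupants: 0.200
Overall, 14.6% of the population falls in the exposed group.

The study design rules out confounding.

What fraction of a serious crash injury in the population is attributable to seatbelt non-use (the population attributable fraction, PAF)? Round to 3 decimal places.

Let p₁ = 0.616, p₀ = 0.2.
Overall risk P(Y=1) = π·p₁ + (1−π)·p₀ = 0.146×0.616 + 0.854×0.2 = 0.26074.
Under exogeneity, PAF = [P(Y=1) − p₀] / P(Y=1).
PAF = (0.26074 − 0.2) / 0.26074 ≈ 0.2329

PAF ≈ 0.233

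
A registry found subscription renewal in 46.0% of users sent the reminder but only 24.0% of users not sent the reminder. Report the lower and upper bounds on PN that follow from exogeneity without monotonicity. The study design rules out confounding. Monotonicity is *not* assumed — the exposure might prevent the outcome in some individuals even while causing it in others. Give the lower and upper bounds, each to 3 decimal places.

p₁ = 0.46, p₀ = 0.24.
Under exogeneity alone the bounds on PN are max{0,(p₁−p₀)/p₁} ≤ PN ≤ min{1,(1−p₀)/p₁}.
  lower = (p₁ − p₀)/p₁ = 0.22 / 0.46 ≈ 0.4783
  upper = min{1, (1 − p₀)/p₁} = 0.76 / 0.46 ≈ 1.6522 → capped at 1

0.478 ≤ PN ≤ 1.000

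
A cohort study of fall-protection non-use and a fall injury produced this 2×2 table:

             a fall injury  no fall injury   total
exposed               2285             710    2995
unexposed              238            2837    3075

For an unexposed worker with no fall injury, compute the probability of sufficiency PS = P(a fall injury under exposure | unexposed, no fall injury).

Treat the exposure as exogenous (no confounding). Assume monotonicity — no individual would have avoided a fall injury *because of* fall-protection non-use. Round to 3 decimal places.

p₁ = P(outcome | exposed) = 2285/2995 = 0.76294
p₀ = P(outcome | unexposed) = 238/3075 = 0.077398
Under exogeneity and monotonicity, PS = (p₁ − p₀) / (1 − p₀).
PS = (0.76294 − 0.077398) / (1 − 0.077398) = 0.68554 / 0.9226 ≈ 0.7431

PS ≈ 0.743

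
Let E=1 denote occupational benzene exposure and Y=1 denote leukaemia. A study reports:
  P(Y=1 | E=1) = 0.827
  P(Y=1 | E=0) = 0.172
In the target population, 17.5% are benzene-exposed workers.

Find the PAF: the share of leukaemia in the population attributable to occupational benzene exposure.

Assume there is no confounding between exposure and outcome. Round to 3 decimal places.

Let p₁ = 0.827, p₀ = 0.172.
Overall risk P(Y=1) = π·p₁ + (1−π)·p₀ = 0.175×0.827 + 0.825×0.172 = 0.28662.
Under exogeneity, PAF = [P(Y=1) − p₀] / P(Y=1).
PAF = (0.28662 − 0.172) / 0.28662 ≈ 0.3999

PAF ≈ 0.400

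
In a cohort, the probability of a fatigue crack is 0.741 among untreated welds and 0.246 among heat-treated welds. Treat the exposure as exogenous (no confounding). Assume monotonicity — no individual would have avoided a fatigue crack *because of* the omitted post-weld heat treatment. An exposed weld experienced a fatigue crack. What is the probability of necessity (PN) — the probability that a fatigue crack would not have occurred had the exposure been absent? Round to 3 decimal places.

PN ≈ 0.668

Let p₁ = 0.741, p₀ = 0.246.
Under exogeneity and monotonicity, PN = (p₁ − p₀) / p₁.
PN = (0.741 − 0.246) / 0.741 = 0.495 / 0.741 ≈ 0.6680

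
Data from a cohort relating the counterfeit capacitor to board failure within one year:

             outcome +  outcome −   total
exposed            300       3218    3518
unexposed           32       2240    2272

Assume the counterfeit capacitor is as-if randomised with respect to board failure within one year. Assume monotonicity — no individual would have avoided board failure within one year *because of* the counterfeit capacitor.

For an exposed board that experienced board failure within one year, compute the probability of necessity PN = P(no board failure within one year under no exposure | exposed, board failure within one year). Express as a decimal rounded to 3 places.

PN ≈ 0.835

p₁ = P(outcome | exposed) = 300/3518 = 0.085276
p₀ = P(outcome | unexposed) = 32/2272 = 0.014085
Under exogeneity and monotonicity, PN = (p₁ − p₀)/p₁.
PN = (0.085276 − 0.014085) / 0.085276 ≈ 0.8348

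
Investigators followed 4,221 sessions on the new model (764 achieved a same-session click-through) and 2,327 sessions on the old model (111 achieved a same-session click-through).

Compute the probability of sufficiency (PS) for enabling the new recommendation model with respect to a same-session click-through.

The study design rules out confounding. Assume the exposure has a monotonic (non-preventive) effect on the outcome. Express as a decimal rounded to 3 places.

PS ≈ 0.140

p₁ = P(outcome | exposed) = 764/4221 = 0.181
p₀ = P(outcome | unexposed) = 111/2327 = 0.047701
Under exogeneity and monotonicity, PS = (p₁ − p₀) / (1 − p₀).
PS = (0.181 − 0.047701) / (1 − 0.047701) = 0.1333 / 0.9523 ≈ 0.1400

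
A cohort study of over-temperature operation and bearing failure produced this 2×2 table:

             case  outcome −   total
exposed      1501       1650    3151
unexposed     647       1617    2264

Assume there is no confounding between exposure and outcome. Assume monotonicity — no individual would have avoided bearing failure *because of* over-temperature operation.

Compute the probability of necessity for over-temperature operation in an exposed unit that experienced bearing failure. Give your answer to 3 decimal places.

p₁ = P(outcome | exposed) = 1501/3151 = 0.47636
p₀ = P(outcome | unexposed) = 647/2264 = 0.28578
Under exogeneity and monotonicity, PN = (p₁ − p₀)/p₁.
PN = (0.47636 − 0.28578) / 0.47636 ≈ 0.4001

PN ≈ 0.400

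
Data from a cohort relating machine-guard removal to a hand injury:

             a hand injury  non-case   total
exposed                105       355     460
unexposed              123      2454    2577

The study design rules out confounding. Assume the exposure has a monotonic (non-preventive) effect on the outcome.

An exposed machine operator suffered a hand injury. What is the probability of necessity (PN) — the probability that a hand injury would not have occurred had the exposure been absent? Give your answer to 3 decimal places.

PN ≈ 0.791

p₁ = P(outcome | exposed) = 105/460 = 0.22826
p₀ = P(outcome | unexposed) = 123/2577 = 0.04773
Under exogeneity and monotonicity, PN = (p₁ − p₀) / p₁.
PN = (0.22826 − 0.04773) / 0.22826 = 0.18053 / 0.22826 ≈ 0.7909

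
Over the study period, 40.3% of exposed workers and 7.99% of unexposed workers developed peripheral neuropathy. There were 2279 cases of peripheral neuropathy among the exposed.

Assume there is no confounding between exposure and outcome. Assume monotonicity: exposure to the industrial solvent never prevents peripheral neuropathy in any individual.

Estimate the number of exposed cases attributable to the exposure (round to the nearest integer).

about 1827 cases

p₁ = 0.403, p₀ = 0.0799.
PN = (p₁ − p₀)/p₁ = (0.403 − 0.0799) / 0.403 ≈ 0.80174.
Attributable cases ≈ PN × (exposed cases) = 0.80174 × 2279 ≈ 1827.16.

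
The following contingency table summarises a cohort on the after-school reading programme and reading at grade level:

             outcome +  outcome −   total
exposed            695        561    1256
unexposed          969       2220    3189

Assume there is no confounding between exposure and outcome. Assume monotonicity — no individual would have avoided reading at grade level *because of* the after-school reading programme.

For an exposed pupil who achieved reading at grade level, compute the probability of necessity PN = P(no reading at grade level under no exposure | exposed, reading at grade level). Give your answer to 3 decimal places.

PN ≈ 0.451

p₁ = P(outcome | exposed) = 695/1256 = 0.55334
p₀ = P(outcome | unexposed) = 969/3189 = 0.30386
Under exogeneity and monotonicity, PN = (p₁ − p₀)/p₁.
PN = (0.55334 − 0.30386) / 0.55334 ≈ 0.4509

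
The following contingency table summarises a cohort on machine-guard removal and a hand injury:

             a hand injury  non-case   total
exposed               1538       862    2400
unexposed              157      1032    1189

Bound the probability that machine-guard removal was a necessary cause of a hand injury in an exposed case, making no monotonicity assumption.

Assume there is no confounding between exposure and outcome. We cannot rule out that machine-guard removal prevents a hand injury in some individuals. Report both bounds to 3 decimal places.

p₁ = P(outcome | exposed) = 1538/2400 = 0.64083
p₀ = P(outcome | unexposed) = 157/1189 = 0.13204
Under exogeneity alone the bounds on PN are max{0,(p₁−p₀)/p₁} ≤ PN ≤ min{1,(1−p₀)/p₁}.
  lower = (p₁ − p₀)/p₁ = 0.50879 / 0.64083 ≈ 0.7939
  upper = min{1, (1 − p₀)/p₁} = 0.86796 / 0.64083 ≈ 1.3544 → capped at 1

0.794 ≤ PN ≤ 1.000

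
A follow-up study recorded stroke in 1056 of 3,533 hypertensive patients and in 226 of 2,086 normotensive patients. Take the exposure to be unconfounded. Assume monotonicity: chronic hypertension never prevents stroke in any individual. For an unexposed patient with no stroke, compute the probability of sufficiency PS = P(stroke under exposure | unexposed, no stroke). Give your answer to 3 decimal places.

PS ≈ 0.214

p₁ = P(outcome | exposed) = 1056/3533 = 0.2989
p₀ = P(outcome | unexposed) = 226/2086 = 0.10834
Under exogeneity and monotonicity, PS = (p₁ − p₀) / (1 − p₀).
PS = (0.2989 − 0.10834) / (1 − 0.10834) = 0.19055 / 0.89166 ≈ 0.2137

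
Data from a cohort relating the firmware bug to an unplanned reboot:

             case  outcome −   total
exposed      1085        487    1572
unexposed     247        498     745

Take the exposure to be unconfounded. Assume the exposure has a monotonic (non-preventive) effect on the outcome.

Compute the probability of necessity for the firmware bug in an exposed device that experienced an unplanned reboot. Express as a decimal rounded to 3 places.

p₁ = P(outcome | exposed) = 1085/1572 = 0.6902
p₀ = P(outcome | unexposed) = 247/745 = 0.33154
Under exogeneity and monotonicity, PN = (p₁ − p₀)/p₁.
PN = (0.6902 − 0.33154) / 0.6902 ≈ 0.5196

PN ≈ 0.520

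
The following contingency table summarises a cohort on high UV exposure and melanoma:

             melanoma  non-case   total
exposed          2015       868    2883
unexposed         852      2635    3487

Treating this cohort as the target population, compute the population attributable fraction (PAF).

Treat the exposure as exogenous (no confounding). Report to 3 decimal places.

PAF ≈ 0.457

p₁ = P(outcome | exposed) = 2015/2883 = 0.69892
p₀ = P(outcome | unexposed) = 852/3487 = 0.24434
Exposure prevalence π = 2883/6370 = 0.45259; overall risk P(Y=1) = 0.45008.
Under exogeneity, PAF = [P(Y=1) − p₀]/P(Y=1).
PAF = (0.45008 − 0.24434) / 0.45008 ≈ 0.4571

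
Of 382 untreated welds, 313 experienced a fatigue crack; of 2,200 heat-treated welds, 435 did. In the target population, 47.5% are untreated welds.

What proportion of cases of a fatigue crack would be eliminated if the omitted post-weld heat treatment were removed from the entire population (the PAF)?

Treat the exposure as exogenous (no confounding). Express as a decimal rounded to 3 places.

p₁ = P(outcome | exposed) = 313/382 = 0.81937
p₀ = P(outcome | unexposed) = 435/2200 = 0.19773
Overall risk P(Y=1) = π·p₁ + (1−π)·p₀ = 0.475×0.81937 + 0.525×0.19773 = 0.49301.
Under exogeneity, PAF = [P(Y=1) − p₀] / P(Y=1).
PAF = (0.49301 − 0.19773) / 0.49301 ≈ 0.5989

PAF ≈ 0.599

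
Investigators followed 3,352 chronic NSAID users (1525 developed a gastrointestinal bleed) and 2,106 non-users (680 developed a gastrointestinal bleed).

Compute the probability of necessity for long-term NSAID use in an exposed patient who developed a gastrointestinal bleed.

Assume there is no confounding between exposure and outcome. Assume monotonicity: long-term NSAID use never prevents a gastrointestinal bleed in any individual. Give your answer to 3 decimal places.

p₁ = P(outcome | exposed) = 1525/3352 = 0.45495
p₀ = P(outcome | unexposed) = 680/2106 = 0.32289
Under exogeneity and monotonicity, PN = (p₁ − p₀) / p₁.
PN = (0.45495 − 0.32289) / 0.45495 = 0.13207 / 0.45495 ≈ 0.2903

PN ≈ 0.290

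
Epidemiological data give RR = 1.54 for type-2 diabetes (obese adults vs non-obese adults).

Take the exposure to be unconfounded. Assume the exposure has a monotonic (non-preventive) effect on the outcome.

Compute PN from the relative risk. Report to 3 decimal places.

Under exogeneity and monotonicity, PN = (RR − 1) / RR = 1 − 1/RR.
PN = (1.54 − 1) / 1.54 = 0.54 / 1.54 ≈ 0.3506

PN ≈ 0.351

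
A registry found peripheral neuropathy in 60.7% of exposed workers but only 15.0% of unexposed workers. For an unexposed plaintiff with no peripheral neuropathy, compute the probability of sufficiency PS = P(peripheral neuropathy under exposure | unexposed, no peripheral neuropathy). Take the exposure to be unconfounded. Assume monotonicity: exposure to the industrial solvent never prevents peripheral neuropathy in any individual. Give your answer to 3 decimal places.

p₁ = 0.607, p₀ = 0.15.
Under exogeneity and monotonicity, PS = (p₁ − p₀) / (1 − p₀).
PS = (0.607 − 0.15) / (1 − 0.15) = 0.457 / 0.85 ≈ 0.5376

PS ≈ 0.538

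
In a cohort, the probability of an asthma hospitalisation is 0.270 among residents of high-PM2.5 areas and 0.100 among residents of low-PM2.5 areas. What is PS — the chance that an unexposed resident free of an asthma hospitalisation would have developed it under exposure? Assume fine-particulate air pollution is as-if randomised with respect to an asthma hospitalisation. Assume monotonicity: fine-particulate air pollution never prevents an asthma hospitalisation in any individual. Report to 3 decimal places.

PS ≈ 0.189

Let p₁ = 0.27, p₀ = 0.1.
Under exogeneity and monotonicity, PS = (p₁ − p₀) / (1 − p₀).
PS = (0.27 − 0.1) / (1 − 0.1) = 0.17 / 0.9 ≈ 0.1889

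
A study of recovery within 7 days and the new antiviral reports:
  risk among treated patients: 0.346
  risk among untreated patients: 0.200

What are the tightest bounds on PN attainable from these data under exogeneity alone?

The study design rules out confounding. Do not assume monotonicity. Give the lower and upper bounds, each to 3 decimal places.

0.422 ≤ PN ≤ 1.000

Let p₁ = 0.346, p₀ = 0.2.
Under exogeneity alone the bounds on PN are max{0,(p₁−p₀)/p₁} ≤ PN ≤ min{1,(1−p₀)/p₁}.
  lower = (p₁ − p₀)/p₁ = 0.146 / 0.346 ≈ 0.4220
  upper = min{1, (1 − p₀)/p₁} = 0.8 / 0.346 ≈ 2.3121 → capped at 1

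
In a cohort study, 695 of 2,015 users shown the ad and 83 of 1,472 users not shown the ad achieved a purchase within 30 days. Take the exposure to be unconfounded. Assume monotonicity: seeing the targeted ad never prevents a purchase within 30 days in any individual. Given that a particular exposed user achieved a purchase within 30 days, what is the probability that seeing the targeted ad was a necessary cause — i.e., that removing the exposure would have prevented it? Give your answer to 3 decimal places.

PN ≈ 0.837

p₁ = P(outcome | exposed) = 695/2015 = 0.34491
p₀ = P(outcome | unexposed) = 83/1472 = 0.056386
Under exogeneity and monotonicity, PN = (p₁ − p₀) / p₁.
PN = (0.34491 − 0.056386) / 0.34491 = 0.28853 / 0.34491 ≈ 0.8365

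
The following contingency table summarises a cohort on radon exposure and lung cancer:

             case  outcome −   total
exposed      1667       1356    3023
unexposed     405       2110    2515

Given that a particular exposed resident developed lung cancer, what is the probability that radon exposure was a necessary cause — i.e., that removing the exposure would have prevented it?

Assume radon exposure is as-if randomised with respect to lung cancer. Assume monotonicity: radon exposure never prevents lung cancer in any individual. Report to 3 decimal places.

p₁ = P(outcome | exposed) = 1667/3023 = 0.55144
p₀ = P(outcome | unexposed) = 405/2515 = 0.16103
Under exogeneity and monotonicity, PN = (p₁ − p₀)/p₁.
PN = (0.55144 − 0.16103) / 0.55144 ≈ 0.7080

PN ≈ 0.708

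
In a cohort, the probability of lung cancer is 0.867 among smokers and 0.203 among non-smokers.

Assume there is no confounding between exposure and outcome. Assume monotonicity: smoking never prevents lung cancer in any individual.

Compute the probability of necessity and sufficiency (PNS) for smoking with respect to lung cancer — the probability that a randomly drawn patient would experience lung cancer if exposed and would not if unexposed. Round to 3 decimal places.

PNS ≈ 0.664

Let p₁ = 0.867, p₀ = 0.203.
Under exogeneity and monotonicity, PNS = p₁ − p₀.
PNS = 0.867 − 0.203 = 0.664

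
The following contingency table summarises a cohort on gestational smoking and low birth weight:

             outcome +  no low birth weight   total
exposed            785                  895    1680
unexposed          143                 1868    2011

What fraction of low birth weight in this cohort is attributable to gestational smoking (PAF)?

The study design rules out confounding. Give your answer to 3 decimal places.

PAF ≈ 0.717

p₁ = P(outcome | exposed) = 785/1680 = 0.46726
p₀ = P(outcome | unexposed) = 143/2011 = 0.071109
Exposure prevalence π = 1680/3691 = 0.45516; overall risk P(Y=1) = 0.25142.
Under exogeneity, PAF = [P(Y=1) − p₀]/P(Y=1).
PAF = (0.25142 − 0.071109) / 0.25142 ≈ 0.7172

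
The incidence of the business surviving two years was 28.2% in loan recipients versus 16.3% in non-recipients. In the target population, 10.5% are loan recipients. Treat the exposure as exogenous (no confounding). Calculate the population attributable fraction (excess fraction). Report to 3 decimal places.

p₁ = 0.282, p₀ = 0.163.
Overall risk P(Y=1) = π·p₁ + (1−π)·p₀ = 0.105×0.282 + 0.895×0.163 = 0.1755.
Under exogeneity, PAF = [P(Y=1) − p₀] / P(Y=1).
PAF = (0.1755 − 0.163) / 0.1755 ≈ 0.0712

PAF ≈ 0.071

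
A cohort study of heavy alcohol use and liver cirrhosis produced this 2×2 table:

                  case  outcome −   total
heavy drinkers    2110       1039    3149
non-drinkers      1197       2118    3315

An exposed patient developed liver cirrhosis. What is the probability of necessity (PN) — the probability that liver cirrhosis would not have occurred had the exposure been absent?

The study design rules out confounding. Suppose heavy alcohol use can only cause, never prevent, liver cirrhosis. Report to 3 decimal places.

PN ≈ 0.461

p₁ = P(outcome | exposed) = 2110/3149 = 0.67005
p₀ = P(outcome | unexposed) = 1197/3315 = 0.36109
Under exogeneity and monotonicity, PN = (p₁ − p₀) / p₁.
PN = (0.67005 − 0.36109) / 0.67005 = 0.30897 / 0.67005 ≈ 0.4611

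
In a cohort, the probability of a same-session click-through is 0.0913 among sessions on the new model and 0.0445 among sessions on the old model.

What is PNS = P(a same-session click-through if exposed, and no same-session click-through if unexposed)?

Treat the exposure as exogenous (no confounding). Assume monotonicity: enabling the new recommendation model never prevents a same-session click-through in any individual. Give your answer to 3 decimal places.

PNS ≈ 0.047

Let p₁ = 0.0913, p₀ = 0.0445.
Under exogeneity and monotonicity, PNS = p₁ − p₀.
PNS = 0.0913 − 0.0445 = 0.0468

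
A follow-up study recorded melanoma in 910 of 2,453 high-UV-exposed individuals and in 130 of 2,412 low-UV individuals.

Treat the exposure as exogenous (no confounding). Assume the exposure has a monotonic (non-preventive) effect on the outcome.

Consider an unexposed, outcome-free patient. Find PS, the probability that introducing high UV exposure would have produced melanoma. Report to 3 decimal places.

PS ≈ 0.335

p₁ = P(outcome | exposed) = 910/2453 = 0.37097
p₀ = P(outcome | unexposed) = 130/2412 = 0.053897
Under exogeneity and monotonicity, PS = (p₁ − p₀) / (1 − p₀).
PS = (0.37097 − 0.053897) / (1 − 0.053897) = 0.31708 / 0.9461 ≈ 0.3351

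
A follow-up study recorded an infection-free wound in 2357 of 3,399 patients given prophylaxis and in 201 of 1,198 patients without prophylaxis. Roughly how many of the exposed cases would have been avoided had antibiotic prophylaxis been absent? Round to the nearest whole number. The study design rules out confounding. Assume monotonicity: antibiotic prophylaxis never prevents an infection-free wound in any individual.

p₁ = P(outcome | exposed) = 2357/3399 = 0.69344
p₀ = P(outcome | unexposed) = 201/1198 = 0.16778
PN = (p₁ − p₀)/p₁ = (0.69344 − 0.16778) / 0.69344 ≈ 0.75805.
Attributable cases ≈ PN × (exposed cases) = 0.75805 × 2357 ≈ 1786.72.

about 1787 cases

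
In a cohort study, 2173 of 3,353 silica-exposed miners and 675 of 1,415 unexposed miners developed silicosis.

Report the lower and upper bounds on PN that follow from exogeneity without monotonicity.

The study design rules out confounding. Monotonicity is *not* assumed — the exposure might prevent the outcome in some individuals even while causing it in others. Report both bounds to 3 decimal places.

p₁ = P(outcome | exposed) = 2173/3353 = 0.64808
p₀ = P(outcome | unexposed) = 675/1415 = 0.47703
Under exogeneity alone the bounds on PN are max{0,(p₁−p₀)/p₁} ≤ PN ≤ min{1,(1−p₀)/p₁}.
  lower = (p₁ − p₀)/p₁ = 0.17104 / 0.64808 ≈ 0.2639
  upper = min{1, (1 − p₀)/p₁} = 0.52297 / 0.64808 ≈ 0.8070

0.264 ≤ PN ≤ 0.807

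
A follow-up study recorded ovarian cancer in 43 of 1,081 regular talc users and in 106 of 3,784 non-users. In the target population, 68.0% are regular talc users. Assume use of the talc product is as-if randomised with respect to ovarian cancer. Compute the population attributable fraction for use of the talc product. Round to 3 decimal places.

p₁ = P(outcome | exposed) = 43/1081 = 0.039778
p₀ = P(outcome | unexposed) = 106/3784 = 0.028013
Overall risk P(Y=1) = π·p₁ + (1−π)·p₀ = 0.68×0.039778 + 0.32×0.028013 = 0.036013.
Under exogeneity, PAF = [P(Y=1) − p₀] / P(Y=1).
PAF = (0.036013 − 0.028013) / 0.036013 ≈ 0.2222

PAF ≈ 0.222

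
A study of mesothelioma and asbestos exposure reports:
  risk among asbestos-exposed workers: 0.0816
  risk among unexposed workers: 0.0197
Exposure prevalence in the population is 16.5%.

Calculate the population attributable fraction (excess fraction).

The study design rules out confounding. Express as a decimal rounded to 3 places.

PAF ≈ 0.341

Let p₁ = 0.0816, p₀ = 0.0197.
Overall risk P(Y=1) = π·p₁ + (1−π)·p₀ = 0.165×0.0816 + 0.835×0.0197 = 0.029914.
Under exogeneity, PAF = [P(Y=1) − p₀] / P(Y=1).
PAF = (0.029914 − 0.0197) / 0.029914 ≈ 0.3414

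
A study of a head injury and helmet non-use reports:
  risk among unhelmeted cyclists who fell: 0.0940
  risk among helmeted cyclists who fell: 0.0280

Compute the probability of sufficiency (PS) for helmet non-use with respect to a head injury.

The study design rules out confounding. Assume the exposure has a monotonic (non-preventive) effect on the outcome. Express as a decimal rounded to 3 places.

Let p₁ = 0.094, p₀ = 0.028.
Under exogeneity and monotonicity, PS = (p₁ − p₀) / (1 − p₀).
PS = (0.094 − 0.028) / (1 − 0.028) = 0.066 / 0.972 ≈ 0.0679

PS ≈ 0.068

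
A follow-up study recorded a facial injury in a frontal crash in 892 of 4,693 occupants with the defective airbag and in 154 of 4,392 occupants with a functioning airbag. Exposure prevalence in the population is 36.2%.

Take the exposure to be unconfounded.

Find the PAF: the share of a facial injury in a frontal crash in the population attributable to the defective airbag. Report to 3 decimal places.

p₁ = P(outcome | exposed) = 892/4693 = 0.19007
p₀ = P(outcome | unexposed) = 154/4392 = 0.035064
Overall risk P(Y=1) = π·p₁ + (1−π)·p₀ = 0.362×0.19007 + 0.638×0.035064 = 0.091176.
Under exogeneity, PAF = [P(Y=1) − p₀] / P(Y=1).
PAF = (0.091176 − 0.035064) / 0.091176 ≈ 0.6154

PAF ≈ 0.615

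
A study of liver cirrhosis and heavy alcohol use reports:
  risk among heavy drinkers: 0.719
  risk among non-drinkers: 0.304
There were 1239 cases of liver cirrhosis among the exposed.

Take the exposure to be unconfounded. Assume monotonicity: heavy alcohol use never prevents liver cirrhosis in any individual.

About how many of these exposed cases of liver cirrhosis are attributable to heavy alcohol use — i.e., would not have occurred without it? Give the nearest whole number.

Let p₁ = 0.719, p₀ = 0.304.
PN = (p₁ − p₀)/p₁ = (0.719 − 0.304) / 0.719 ≈ 0.57719.
Attributable cases ≈ PN × (exposed cases) = 0.57719 × 1239 ≈ 715.14.

about 715 cases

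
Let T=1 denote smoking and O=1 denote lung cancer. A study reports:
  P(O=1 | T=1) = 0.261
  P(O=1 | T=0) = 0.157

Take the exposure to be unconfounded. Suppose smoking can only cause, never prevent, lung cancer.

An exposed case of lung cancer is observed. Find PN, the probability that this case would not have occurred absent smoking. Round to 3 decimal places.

PN ≈ 0.398

Let p₁ = 0.261, p₀ = 0.157.
Under exogeneity and monotonicity, PN = (p₁ − p₀) / p₁.
PN = (0.261 − 0.157) / 0.261 = 0.104 / 0.261 ≈ 0.3985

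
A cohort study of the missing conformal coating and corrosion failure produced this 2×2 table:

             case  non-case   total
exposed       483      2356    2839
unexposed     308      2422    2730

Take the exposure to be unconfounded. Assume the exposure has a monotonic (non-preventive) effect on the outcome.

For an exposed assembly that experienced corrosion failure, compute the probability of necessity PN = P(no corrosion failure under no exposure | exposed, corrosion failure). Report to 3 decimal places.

p₁ = P(outcome | exposed) = 483/2839 = 0.17013
p₀ = P(outcome | unexposed) = 308/2730 = 0.11282
Under exogeneity and monotonicity, PN = (p₁ − p₀) / p₁.
PN = (0.17013 − 0.11282) / 0.17013 = 0.05731 / 0.17013 ≈ 0.3369

PN ≈ 0.337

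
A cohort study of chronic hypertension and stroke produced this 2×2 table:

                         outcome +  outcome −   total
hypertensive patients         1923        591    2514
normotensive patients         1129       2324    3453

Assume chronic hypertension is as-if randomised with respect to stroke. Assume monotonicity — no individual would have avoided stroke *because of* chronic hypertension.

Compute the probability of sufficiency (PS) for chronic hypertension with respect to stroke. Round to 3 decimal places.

PS ≈ 0.651

p₁ = P(outcome | exposed) = 1923/2514 = 0.76492
p₀ = P(outcome | unexposed) = 1129/3453 = 0.32696
Under exogeneity and monotonicity, PS = (p₁ − p₀)/(1 − p₀).
PS = (0.76492 − 0.32696) / 0.67304 ≈ 0.6507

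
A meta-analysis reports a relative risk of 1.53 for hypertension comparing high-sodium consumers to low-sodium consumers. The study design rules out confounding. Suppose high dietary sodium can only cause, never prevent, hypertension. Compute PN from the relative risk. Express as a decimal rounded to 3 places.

PN ≈ 0.346

Under exogeneity and monotonicity, PN = (RR − 1) / RR = 1 − 1/RR.
PN = (1.53 − 1) / 1.53 = 0.53 / 1.53 ≈ 0.3464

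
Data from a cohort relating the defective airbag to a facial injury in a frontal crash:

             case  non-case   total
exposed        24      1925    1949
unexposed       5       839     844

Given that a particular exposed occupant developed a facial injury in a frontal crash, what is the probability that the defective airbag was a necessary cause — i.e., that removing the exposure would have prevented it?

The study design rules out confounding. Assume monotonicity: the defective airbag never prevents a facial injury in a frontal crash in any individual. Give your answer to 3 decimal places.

PN ≈ 0.519

p₁ = P(outcome | exposed) = 24/1949 = 0.012314
p₀ = P(outcome | unexposed) = 5/844 = 0.0059242
Under exogeneity and monotonicity, PN = (p₁ − p₀)/p₁.
PN = (0.012314 − 0.0059242) / 0.012314 ≈ 0.5189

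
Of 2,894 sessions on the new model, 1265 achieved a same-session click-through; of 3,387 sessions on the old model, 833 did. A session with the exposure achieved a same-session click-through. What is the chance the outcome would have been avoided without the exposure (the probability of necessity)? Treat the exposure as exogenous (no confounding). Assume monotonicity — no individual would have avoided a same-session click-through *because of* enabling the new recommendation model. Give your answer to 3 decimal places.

p₁ = P(outcome | exposed) = 1265/2894 = 0.43711
p₀ = P(outcome | unexposed) = 833/3387 = 0.24594
Under exogeneity and monotonicity, PN = (p₁ − p₀) / p₁.
PN = (0.43711 − 0.24594) / 0.43711 = 0.19117 / 0.43711 ≈ 0.4374

PN ≈ 0.437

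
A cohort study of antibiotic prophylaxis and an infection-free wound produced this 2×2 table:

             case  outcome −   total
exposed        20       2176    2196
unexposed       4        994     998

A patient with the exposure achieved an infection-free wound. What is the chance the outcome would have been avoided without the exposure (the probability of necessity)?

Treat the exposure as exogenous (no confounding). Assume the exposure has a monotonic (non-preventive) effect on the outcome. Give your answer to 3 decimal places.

p₁ = P(outcome | exposed) = 20/2196 = 0.0091075
p₀ = P(outcome | unexposed) = 4/998 = 0.004008
Under exogeneity and monotonicity, PN = (p₁ − p₀)/p₁.
PN = (0.0091075 − 0.004008) / 0.0091075 ≈ 0.5599

PN ≈ 0.560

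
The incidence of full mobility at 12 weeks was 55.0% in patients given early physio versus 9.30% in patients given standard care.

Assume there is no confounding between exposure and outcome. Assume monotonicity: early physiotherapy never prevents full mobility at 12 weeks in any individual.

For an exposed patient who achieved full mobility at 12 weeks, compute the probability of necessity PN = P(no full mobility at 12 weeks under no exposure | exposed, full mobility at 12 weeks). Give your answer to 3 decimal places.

p₁ = 0.55, p₀ = 0.093.
Under exogeneity and monotonicity, PN = (p₁ − p₀) / p₁.
PN = (0.55 − 0.093) / 0.55 = 0.457 / 0.55 ≈ 0.8309

PN ≈ 0.831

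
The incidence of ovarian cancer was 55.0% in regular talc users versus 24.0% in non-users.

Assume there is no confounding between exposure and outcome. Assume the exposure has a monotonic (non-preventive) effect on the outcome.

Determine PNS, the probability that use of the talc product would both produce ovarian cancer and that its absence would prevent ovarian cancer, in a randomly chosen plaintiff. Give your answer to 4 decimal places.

p₁ = 0.55, p₀ = 0.24.
Under exogeneity and monotonicity, PNS = p₁ − p₀.
PNS = 0.55 − 0.24 = 0.31

PNS ≈ 0.3100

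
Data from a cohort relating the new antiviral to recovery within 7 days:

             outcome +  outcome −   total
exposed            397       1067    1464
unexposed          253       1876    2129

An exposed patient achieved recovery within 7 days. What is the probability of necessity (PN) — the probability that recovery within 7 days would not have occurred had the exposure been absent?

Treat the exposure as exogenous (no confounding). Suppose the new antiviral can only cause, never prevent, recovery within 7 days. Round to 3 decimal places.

p₁ = P(outcome | exposed) = 397/1464 = 0.27117
p₀ = P(outcome | unexposed) = 253/2129 = 0.11884
Under exogeneity and monotonicity, PN = (p₁ − p₀) / p₁.
PN = (0.27117 − 0.11884) / 0.27117 = 0.15234 / 0.27117 ≈ 0.5618

PN ≈ 0.562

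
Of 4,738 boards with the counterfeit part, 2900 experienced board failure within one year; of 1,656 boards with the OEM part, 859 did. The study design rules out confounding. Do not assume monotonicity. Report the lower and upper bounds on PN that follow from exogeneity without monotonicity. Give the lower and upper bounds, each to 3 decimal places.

0.153 ≤ PN ≤ 0.786

p₁ = P(outcome | exposed) = 2900/4738 = 0.61207
p₀ = P(outcome | unexposed) = 859/1656 = 0.51872
Under exogeneity alone the bounds on PN are max{0,(p₁−p₀)/p₁} ≤ PN ≤ min{1,(1−p₀)/p₁}.
  lower = (p₁ − p₀)/p₁ = 0.093353 / 0.61207 ≈ 0.1525
  upper = min{1, (1 − p₀)/p₁} = 0.48128 / 0.61207 ≈ 0.7863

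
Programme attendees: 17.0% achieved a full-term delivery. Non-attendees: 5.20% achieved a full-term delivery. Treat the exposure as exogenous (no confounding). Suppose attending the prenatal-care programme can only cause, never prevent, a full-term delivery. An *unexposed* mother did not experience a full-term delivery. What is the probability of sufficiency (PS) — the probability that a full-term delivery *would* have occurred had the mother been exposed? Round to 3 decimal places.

p₁ = 0.17, p₀ = 0.052.
Under exogeneity and monotonicity, PS = (p₁ − p₀) / (1 − p₀).
PS = (0.17 − 0.052) / (1 − 0.052) = 0.118 / 0.948 ≈ 0.1245

PS ≈ 0.124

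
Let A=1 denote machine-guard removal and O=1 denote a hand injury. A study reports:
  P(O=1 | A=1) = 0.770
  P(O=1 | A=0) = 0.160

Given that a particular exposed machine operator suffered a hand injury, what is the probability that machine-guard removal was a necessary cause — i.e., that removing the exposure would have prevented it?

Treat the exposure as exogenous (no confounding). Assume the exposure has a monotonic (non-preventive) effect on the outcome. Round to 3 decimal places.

PN ≈ 0.792

Let p₁ = 0.77, p₀ = 0.16.
Under exogeneity and monotonicity, PN = (p₁ − p₀) / p₁.
PN = (0.77 − 0.16) / 0.77 = 0.61 / 0.77 ≈ 0.7922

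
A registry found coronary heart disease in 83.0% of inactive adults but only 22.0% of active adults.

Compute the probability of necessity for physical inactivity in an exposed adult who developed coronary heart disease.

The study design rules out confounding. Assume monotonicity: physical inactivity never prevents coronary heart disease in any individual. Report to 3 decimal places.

PN ≈ 0.735

p₁ = 0.83, p₀ = 0.22.
Under exogeneity and monotonicity, PN = (p₁ − p₀) / p₁.
PN = (0.83 − 0.22) / 0.83 = 0.61 / 0.83 ≈ 0.7349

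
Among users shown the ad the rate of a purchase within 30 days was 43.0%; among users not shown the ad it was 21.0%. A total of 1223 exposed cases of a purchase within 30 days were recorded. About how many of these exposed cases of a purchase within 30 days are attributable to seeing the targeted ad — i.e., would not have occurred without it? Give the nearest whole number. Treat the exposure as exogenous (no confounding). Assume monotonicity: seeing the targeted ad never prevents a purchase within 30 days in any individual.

p₁ = 0.43, p₀ = 0.21.
PN = (p₁ − p₀)/p₁ = (0.43 − 0.21) / 0.43 ≈ 0.51163.
Attributable cases ≈ PN × (exposed cases) = 0.51163 × 1223 ≈ 625.72.

about 626 cases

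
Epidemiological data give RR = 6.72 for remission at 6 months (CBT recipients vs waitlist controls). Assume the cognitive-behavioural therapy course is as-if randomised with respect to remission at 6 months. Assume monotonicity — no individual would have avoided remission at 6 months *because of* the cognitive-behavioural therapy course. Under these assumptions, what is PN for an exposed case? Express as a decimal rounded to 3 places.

Under exogeneity and monotonicity, PN = (RR − 1) / RR = 1 − 1/RR.
PN = (6.72 − 1) / 6.72 = 5.72 / 6.72 ≈ 0.8512

PN ≈ 0.851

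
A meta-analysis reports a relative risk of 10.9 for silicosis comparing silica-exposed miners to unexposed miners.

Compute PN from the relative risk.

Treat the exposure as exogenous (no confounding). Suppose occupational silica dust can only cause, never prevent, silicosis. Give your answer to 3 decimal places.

PN ≈ 0.908

Under exogeneity and monotonicity, PN = (RR − 1) / RR = 1 − 1/RR.
PN = (10.9 − 1) / 10.9 = 9.9 / 10.9 ≈ 0.9083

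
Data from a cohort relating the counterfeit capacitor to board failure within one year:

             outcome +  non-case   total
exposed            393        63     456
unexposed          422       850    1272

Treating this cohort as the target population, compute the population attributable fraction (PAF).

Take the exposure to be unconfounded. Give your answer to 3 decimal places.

PAF ≈ 0.297

p₁ = P(outcome | exposed) = 393/456 = 0.86184
p₀ = P(outcome | unexposed) = 422/1272 = 0.33176
Exposure prevalence π = 456/1728 = 0.26389; overall risk P(Y=1) = 0.47164.
Under exogeneity, PAF = [P(Y=1) − p₀]/P(Y=1).
PAF = (0.47164 − 0.33176) / 0.47164 ≈ 0.2966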